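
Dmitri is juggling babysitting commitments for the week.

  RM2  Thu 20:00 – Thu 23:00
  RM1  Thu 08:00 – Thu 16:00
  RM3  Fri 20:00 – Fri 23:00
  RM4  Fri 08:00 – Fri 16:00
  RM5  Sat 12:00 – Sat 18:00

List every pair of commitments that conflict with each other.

no conflicts

Sorted by start: RM1, RM2, RM4, RM3, RM5.
RM2 starts after RM1 ends, so nothing later overlaps RM1 either.
RM4 starts after RM2 ends, so nothing later overlaps RM2 either.
RM3 starts after RM4 ends, so nothing later overlaps RM4 either.
RM5 starts after RM3 ends.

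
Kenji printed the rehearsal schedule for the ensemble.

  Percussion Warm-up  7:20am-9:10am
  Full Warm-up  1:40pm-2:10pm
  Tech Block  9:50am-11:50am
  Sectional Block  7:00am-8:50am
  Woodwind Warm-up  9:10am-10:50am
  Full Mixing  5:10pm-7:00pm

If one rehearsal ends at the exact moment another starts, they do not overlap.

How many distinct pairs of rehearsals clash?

2

Two intervals overlap when each starts before the other ends.
Sorted by start: Sectional Block, Percussion Warm-up, Woodwind Warm-up, Tech Block, Full Warm-up, Full Mixing.
Percussion Warm-up starts before Sectional Block ends → Sectional Block and Percussion Warm-up overlap.
Woodwind Warm-up starts after Sectional Block ends; Sectional Block is clear from here.
Woodwind Warm-up starts exactly when Percussion Warm-up ends (back-to-back, no overlap); Percussion Warm-up is clear from here.
Tech Block starts before Woodwind Warm-up ends → Woodwind Warm-up and Tech Block overlap.
Full Warm-up starts after Woodwind Warm-up ends; Woodwind Warm-up is clear from here.
Full Warm-up starts after Tech Block ends; Tech Block is clear from here.
Full Mixing starts after Full Warm-up ends.
Overlapping pairs: Percussion Warm-up & Sectional Block, Tech Block & Woodwind Warm-up — 2 in total.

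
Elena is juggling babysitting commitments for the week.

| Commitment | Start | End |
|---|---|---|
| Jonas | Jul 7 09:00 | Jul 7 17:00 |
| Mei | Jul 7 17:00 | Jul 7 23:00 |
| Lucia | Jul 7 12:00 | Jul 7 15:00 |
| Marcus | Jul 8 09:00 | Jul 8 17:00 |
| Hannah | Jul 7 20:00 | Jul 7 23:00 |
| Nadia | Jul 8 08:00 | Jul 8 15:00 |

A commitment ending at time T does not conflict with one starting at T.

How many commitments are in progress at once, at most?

2

Walk through starts and ends in time order (an end at T is processed before a start at T):
Jul 7 09:00 start Jonas → 1
Jul 7 12:00 start Lucia → 2
Jul 7 15:00 end Lucia → 1
Jul 7 17:00 end Jonas → 0
Jul 7 17:00 start Mei → 1
Jul 7 20:00 start Hannah → 2
Jul 7 23:00 end Hannah → 1
Jul 7 23:00 end Mei → 0
Jul 8 08:00 start Nadia → 1
Jul 8 09:00 start Marcus → 2
Jul 8 15:00 end Nadia → 1
Jul 8 17:00 end Marcus → 0
Peak is 2, at Jul 7 12:00 (Jonas, Lucia).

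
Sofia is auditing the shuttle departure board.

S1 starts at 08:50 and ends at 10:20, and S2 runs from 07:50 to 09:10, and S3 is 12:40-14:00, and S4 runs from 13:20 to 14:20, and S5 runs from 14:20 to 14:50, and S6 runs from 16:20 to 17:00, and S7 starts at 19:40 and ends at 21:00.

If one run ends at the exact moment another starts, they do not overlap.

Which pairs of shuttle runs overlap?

S1 & S2, S3 & S4

Two intervals overlap when each starts before the other ends.
Sorted by start: S2, S1, S3, S4, S5, S6, S7.
S1 starts before S2 ends → S2 and S1 overlap.
S3 starts after S2 ends, so S2 has no further overlaps.
S3 starts after S1 ends, so S1 has no further overlaps.
S4 starts before S3 ends → S3 and S4 overlap.
S5 starts after S3 ends, so S3 has no further overlaps.
S5 starts exactly when S4 ends (back-to-back, no overlap), so S4 has no further overlaps.
S6 starts after S5 ends, so S5 has no further overlaps.
S7 starts after S6 ends.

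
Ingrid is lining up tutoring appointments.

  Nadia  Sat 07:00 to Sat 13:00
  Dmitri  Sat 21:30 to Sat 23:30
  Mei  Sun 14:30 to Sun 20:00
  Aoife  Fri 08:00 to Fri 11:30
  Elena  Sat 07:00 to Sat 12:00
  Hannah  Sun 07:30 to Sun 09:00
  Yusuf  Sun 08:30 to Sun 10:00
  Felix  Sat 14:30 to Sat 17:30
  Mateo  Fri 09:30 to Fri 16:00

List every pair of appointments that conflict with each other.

Aoife & Mateo, Elena & Nadia, Hannah & Yusuf

Two intervals overlap when each starts before the other ends.
Sorted by start: Aoife, Mateo, Elena, Nadia, Felix, Dmitri, Hannah, Yusuf, Mei.
Mateo starts before Aoife ends → Aoife and Mateo overlap.
Elena starts after Aoife ends, so Aoife has no further overlaps.
Elena starts after Mateo ends, so Mateo has no further overlaps.
Nadia starts before Elena ends → Elena and Nadia overlap.
Felix starts after Elena ends, so Elena has no further overlaps.
Felix starts after Nadia ends, so Nadia has no further overlaps.
Dmitri starts after Felix ends, so Felix has no further overlaps.
Hannah starts after Dmitri ends, so Dmitri has no further overlaps.
Yusuf starts before Hannah ends → Hannah and Yusuf overlap.
Mei starts after Hannah ends.
Mei starts after Yusuf ends.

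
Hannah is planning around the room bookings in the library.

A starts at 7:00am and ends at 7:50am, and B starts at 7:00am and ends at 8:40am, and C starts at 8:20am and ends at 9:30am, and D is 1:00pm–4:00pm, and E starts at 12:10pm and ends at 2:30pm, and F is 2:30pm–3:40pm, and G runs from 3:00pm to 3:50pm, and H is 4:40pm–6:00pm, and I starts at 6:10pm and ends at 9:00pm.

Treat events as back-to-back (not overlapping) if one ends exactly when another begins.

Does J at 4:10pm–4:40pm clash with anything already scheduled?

A: ends 7:50am at or before J starts 4:10pm → clear.
B: ends 8:40am at or before J starts 4:10pm → clear.
C: ends 9:30am at or before J starts 4:10pm → clear.
E: ends 2:30pm at or before J starts 4:10pm → clear.
D: ends 4:00pm at or before J starts 4:10pm → clear.
F: ends 3:40pm at or before J starts 4:10pm → clear.
G: ends 3:50pm at or before J starts 4:10pm → clear.
H: starts 4:40pm at or after J ends 4:40pm → clear.
I: starts 6:10pm at or after J ends 4:40pm → clear.

No — it doesn't clash with anything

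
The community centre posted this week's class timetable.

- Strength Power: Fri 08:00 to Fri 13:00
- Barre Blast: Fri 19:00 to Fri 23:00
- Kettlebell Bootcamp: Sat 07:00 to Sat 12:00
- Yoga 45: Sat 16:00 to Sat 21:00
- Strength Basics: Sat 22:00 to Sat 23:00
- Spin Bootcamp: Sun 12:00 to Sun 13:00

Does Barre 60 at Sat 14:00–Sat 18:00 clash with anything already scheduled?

Yes — it overlaps Yoga 45

Strength Power: ends Fri 13:00 at or before Barre 60 starts Sat 14:00 → clear.
Barre Blast: ends Fri 23:00 at or before Barre 60 starts Sat 14:00 → clear.
Kettlebell Bootcamp: ends Sat 12:00 at or before Barre 60 starts Sat 14:00 → clear.
Yoga 45: starts Sat 16:00 before Barre 60 ends Sat 18:00, and ends Sat 21:00 after Barre 60 starts Sat 14:00 → overlap.
Strength Basics: starts Sat 22:00 at or after Barre 60 ends Sat 18:00 → clear.
Spin Bootcamp: starts Sun 12:00 at or after Barre 60 ends Sat 18:00 → clear.
Barre 60 overlaps Yoga 45.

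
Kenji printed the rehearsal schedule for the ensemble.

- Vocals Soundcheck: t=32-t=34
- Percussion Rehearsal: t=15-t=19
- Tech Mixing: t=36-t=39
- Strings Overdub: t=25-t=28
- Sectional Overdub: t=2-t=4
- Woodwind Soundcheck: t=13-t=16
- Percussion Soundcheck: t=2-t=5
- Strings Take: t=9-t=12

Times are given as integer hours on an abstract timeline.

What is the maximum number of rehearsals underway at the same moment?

2

Walk through starts and ends in time order (an end at T is processed before a start at T):
t=2 start Percussion Soundcheck → 1
t=2 start Sectional Overdub → 2
t=4 end Sectional Overdub → 1
t=5 end Percussion Soundcheck → 0
t=9 start Strings Take → 1
t=12 end Strings Take → 0
t=13 start Woodwind Soundcheck → 1
t=15 start Percussion Rehearsal → 2
t=16 end Woodwind Soundcheck → 1
t=19 end Percussion Rehearsal → 0
t=25 start Strings Overdub → 1
t=28 end Strings Overdub → 0
t=32 start Vocals Soundcheck → 1
t=34 end Vocals Soundcheck → 0
t=36 start Tech Mixing → 1
t=39 end Tech Mixing → 0
Peak is 2, at t=2 (Percussion Soundcheck, Sectional Overdub).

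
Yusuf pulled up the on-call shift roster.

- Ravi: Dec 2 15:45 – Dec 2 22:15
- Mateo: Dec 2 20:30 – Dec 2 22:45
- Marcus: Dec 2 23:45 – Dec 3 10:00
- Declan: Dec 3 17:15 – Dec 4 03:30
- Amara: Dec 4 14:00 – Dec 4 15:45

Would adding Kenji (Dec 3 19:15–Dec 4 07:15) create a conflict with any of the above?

Yes — it overlaps Declan

Ravi: ends Dec 2 22:15 at or before Kenji starts Dec 3 19:15 → clear.
Mateo: ends Dec 2 22:45 at or before Kenji starts Dec 3 19:15 → clear.
Marcus: ends Dec 3 10:00 at or before Kenji starts Dec 3 19:15 → clear.
Declan: starts Dec 3 17:15 before Kenji ends Dec 4 07:15, and ends Dec 4 03:30 after Kenji starts Dec 3 19:15 → overlap.
Amara: starts Dec 4 14:00 at or after Kenji ends Dec 4 07:15 → clear.
Kenji overlaps Declan.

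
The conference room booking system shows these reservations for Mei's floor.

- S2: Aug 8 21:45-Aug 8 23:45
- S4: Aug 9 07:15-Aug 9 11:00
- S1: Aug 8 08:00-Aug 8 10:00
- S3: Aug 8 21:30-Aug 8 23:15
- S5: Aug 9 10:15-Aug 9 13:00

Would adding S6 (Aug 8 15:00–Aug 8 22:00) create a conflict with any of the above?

Yes — it overlaps S2, S3

S1: ends Aug 8 10:00 at or before S6 starts Aug 8 15:00 → clear.
S3: starts Aug 8 21:30 before S6 ends Aug 8 22:00, and ends Aug 8 23:15 after S6 starts Aug 8 15:00 → overlap.
S2: starts Aug 8 21:45 before S6 ends Aug 8 22:00, and ends Aug 8 23:45 after S6 starts Aug 8 15:00 → overlap.
S4: starts Aug 9 07:15 at or after S6 ends Aug 8 22:00 → clear.
S5: starts Aug 9 10:15 at or after S6 ends Aug 8 22:00 → clear.
S6 overlaps S2, S3.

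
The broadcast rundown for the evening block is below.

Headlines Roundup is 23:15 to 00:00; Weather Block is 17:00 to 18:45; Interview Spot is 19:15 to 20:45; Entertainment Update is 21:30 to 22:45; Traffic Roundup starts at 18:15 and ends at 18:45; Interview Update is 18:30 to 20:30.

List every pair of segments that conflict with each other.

Sorted by start: Weather Block, Traffic Roundup, Interview Update, Interview Spot, Entertainment Update, Headlines Roundup.
Traffic Roundup starts before Weather Block ends → Weather Block and Traffic Roundup overlap.
Interview Update starts before Weather Block ends → Weather Block and Interview Update overlap.
Interview Spot starts after Weather Block ends, so Weather Block has no further overlaps.
Interview Update starts before Traffic Roundup ends → Traffic Roundup and Interview Update overlap.
Interview Spot starts after Traffic Roundup ends, so Traffic Roundup has no further overlaps.
Interview Spot starts before Interview Update ends → Interview Update and Interview Spot overlap.
Entertainment Update starts after Interview Update ends, so Interview Update has no further overlaps.
Entertainment Update starts after Interview Spot ends, so Interview Spot has no further overlaps.
Headlines Roundup starts after Entertainment Update ends.

Interview Spot & Interview Update, Interview Update & Traffic Roundup, Interview Update & Weather Block, Traffic Roundup & Weather Block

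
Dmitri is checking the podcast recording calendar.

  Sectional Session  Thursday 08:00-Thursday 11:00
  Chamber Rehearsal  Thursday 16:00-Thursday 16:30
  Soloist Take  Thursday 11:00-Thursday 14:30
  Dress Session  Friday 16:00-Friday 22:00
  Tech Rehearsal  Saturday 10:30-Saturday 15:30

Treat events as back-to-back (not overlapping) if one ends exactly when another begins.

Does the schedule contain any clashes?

Sorted by start: Sectional Session, Soloist Take, Chamber Rehearsal, Dress Session, Tech Rehearsal.
Soloist Take starts exactly when Sectional Session ends (back-to-back, no overlap) — done with Sectional Session.
Chamber Rehearsal starts after Soloist Take ends — done with Soloist Take.
Dress Session starts after Chamber Rehearsal ends — done with Chamber Rehearsal.
Tech Rehearsal starts after Dress Session ends.
Every pair is clear; the schedule has no overlaps.

No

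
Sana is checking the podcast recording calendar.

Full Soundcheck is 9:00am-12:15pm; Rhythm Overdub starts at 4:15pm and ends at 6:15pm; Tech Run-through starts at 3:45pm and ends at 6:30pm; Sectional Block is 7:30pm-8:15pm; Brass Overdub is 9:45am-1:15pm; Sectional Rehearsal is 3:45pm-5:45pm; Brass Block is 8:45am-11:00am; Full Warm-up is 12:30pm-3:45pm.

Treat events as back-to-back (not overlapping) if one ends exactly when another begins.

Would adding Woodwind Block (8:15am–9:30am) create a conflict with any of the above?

Yes — it overlaps Brass Block, Full Soundcheck

Brass Block: starts 8:45am before Woodwind Block ends 9:30am, and ends 11:00am after Woodwind Block starts 8:15am → overlap.
Full Soundcheck: starts 9:00am before Woodwind Block ends 9:30am, and ends 12:15pm after Woodwind Block starts 8:15am → overlap.
Brass Overdub: starts 9:45am at or after Woodwind Block ends 9:30am → clear.
Full Warm-up: starts 12:30pm at or after Woodwind Block ends 9:30am → clear.
Sectional Rehearsal: starts 3:45pm at or after Woodwind Block ends 9:30am → clear.
Tech Run-through: starts 3:45pm at or after Woodwind Block ends 9:30am → clear.
Rhythm Overdub: starts 4:15pm at or after Woodwind Block ends 9:30am → clear.
Sectional Block: starts 7:30pm at or after Woodwind Block ends 9:30am → clear.
Woodwind Block overlaps Full Soundcheck, Brass Block.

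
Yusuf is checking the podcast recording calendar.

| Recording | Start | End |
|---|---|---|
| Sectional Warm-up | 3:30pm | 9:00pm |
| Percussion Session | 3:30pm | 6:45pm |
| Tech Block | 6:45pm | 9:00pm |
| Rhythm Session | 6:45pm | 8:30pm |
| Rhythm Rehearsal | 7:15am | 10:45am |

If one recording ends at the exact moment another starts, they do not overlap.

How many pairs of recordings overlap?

Two intervals overlap when each starts before the other ends.
Sorted by start: Rhythm Rehearsal, Sectional Warm-up, Percussion Session, Rhythm Session, Tech Block.
Sectional Warm-up starts after Rhythm Rehearsal ends, so Rhythm Rehearsal has no further overlaps.
Percussion Session starts before Sectional Warm-up ends → Sectional Warm-up and Percussion Session overlap.
Rhythm Session starts before Sectional Warm-up ends → Sectional Warm-up and Rhythm Session overlap.
Tech Block starts before Sectional Warm-up ends → Sectional Warm-up and Tech Block overlap.
Rhythm Session starts exactly when Percussion Session ends (back-to-back, no overlap), so Percussion Session has no further overlaps.
Tech Block starts before Rhythm Session ends → Rhythm Session and Tech Block overlap.
Overlapping pairs: Percussion Session & Sectional Warm-up, Rhythm Session & Sectional Warm-up, Rhythm Session & Tech Block, Sectional Warm-up & Tech Block — 4 in total.

4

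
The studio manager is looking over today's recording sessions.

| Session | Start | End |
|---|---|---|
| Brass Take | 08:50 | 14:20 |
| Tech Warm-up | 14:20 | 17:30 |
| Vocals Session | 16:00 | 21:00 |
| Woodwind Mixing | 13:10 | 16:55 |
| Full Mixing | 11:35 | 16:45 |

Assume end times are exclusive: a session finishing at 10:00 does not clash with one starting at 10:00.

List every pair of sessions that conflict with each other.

Sorted by start: Brass Take, Full Mixing, Woodwind Mixing, Tech Warm-up, Vocals Session.
Full Mixing starts before Brass Take ends → Brass Take and Full Mixing overlap.
Woodwind Mixing starts before Brass Take ends → Brass Take and Woodwind Mixing overlap.
Tech Warm-up starts exactly when Brass Take ends (back-to-back, no overlap) — done with Brass Take.
Woodwind Mixing starts before Full Mixing ends → Full Mixing and Woodwind Mixing overlap.
Tech Warm-up starts before Full Mixing ends → Full Mixing and Tech Warm-up overlap.
Vocals Session starts before Full Mixing ends → Full Mixing and Vocals Session overlap.
Tech Warm-up starts before Woodwind Mixing ends → Woodwind Mixing and Tech Warm-up overlap.
Vocals Session starts before Woodwind Mixing ends → Woodwind Mixing and Vocals Session overlap.
Vocals Session starts before Tech Warm-up ends → Tech Warm-up and Vocals Session overlap.

Brass Take & Full Mixing, Brass Take & Woodwind Mixing, Full Mixing & Tech Warm-up, Full Mixing & Vocals Session, Full Mixing & Woodwind Mixing, Tech Warm-up & Vocals Session, Tech Warm-up & Woodwind Mixing, Vocals Session & Woodwind Mixing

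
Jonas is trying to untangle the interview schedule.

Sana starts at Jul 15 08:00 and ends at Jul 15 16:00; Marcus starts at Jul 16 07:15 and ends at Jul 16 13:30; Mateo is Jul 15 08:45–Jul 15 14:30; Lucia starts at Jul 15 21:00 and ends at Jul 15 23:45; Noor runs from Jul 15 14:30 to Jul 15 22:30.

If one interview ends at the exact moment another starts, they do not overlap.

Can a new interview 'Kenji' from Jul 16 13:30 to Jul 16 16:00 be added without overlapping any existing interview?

Sana: ends Jul 15 16:00 at or before Kenji starts Jul 16 13:30 → clear.
Mateo: ends Jul 15 14:30 at or before Kenji starts Jul 16 13:30 → clear.
Noor: ends Jul 15 22:30 at or before Kenji starts Jul 16 13:30 → clear.
Lucia: ends Jul 15 23:45 at or before Kenji starts Jul 16 13:30 → clear.
Marcus: ends Jul 16 13:30 at or before Kenji starts Jul 16 13:30 → clear.

Yes — the slot is free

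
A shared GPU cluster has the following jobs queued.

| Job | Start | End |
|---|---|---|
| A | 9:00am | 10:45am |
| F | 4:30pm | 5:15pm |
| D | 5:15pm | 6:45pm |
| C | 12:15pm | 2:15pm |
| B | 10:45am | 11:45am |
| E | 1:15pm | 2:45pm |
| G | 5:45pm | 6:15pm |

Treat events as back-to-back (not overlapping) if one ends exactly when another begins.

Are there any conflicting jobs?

Sorted by start: A, B, C, E, F, D, G.
B starts exactly when A ends (back-to-back, no overlap) — done with A.
C starts after B ends — done with B.
E starts before C ends → C and E overlap.
That's a conflict, so the schedule is not conflict-free.

Yes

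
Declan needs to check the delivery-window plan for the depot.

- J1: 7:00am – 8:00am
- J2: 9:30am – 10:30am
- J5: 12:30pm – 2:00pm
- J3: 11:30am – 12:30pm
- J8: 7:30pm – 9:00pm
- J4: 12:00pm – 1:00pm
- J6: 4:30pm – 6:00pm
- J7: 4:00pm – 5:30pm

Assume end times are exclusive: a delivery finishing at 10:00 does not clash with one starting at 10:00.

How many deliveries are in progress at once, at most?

Walk through starts and ends in time order (an end at T is processed before a start at T):
7:00am start J1 → 1
8:00am end J1 → 0
9:30am start J2 → 1
10:30am end J2 → 0
11:30am start J3 → 1
12:00pm start J4 → 2
12:30pm end J3 → 1
12:30pm start J5 → 2
1:00pm end J4 → 1
2:00pm end J5 → 0
4:00pm start J7 → 1
4:30pm start J6 → 2
5:30pm end J7 → 1
6:00pm end J6 → 0
7:30pm start J8 → 1
9:00pm end J8 → 0
Peak is 2, at 12:00pm (J3, J4).

2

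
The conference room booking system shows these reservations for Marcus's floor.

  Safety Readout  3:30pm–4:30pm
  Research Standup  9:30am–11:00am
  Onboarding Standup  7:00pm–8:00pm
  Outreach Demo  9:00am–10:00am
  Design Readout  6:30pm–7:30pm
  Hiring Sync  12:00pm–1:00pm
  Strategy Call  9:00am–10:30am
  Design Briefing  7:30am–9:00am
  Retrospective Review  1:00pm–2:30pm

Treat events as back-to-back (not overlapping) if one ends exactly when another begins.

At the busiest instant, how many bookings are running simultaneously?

3

Sweep the timeline, counting +1 at each start and −1 at each end (ends before starts at a tie):
7:30am start Design Briefing → 1
9:00am end Design Briefing → 0
9:00am start Outreach Demo → 1
9:00am start Strategy Call → 2
9:30am start Research Standup → 3
10:00am end Outreach Demo → 2
10:30am end Strategy Call → 1
11:00am end Research Standup → 0
12:00pm start Hiring Sync → 1
1:00pm end Hiring Sync → 0
1:00pm start Retrospective Review → 1
2:30pm end Retrospective Review → 0
3:30pm start Safety Readout → 1
4:30pm end Safety Readout → 0
6:30pm start Design Readout → 1
7:00pm start Onboarding Standup → 2
7:30pm end Design Readout → 1
8:00pm end Onboarding Standup → 0
Peak is 3, at 9:30am (Outreach Demo, Research Standup, Strategy Call).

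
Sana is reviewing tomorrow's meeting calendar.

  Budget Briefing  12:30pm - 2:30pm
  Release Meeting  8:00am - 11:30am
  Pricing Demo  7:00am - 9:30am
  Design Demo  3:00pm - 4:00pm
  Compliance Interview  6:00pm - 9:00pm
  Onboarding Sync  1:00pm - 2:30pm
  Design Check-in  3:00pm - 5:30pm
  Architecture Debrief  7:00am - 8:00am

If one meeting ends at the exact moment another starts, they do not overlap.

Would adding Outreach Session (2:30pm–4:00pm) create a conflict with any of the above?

Yes — it overlaps Design Check-in, Design Demo

Pricing Demo: ends 9:30am at or before Outreach Session starts 2:30pm → clear.
Architecture Debrief: ends 8:00am at or before Outreach Session starts 2:30pm → clear.
Release Meeting: ends 11:30am at or before Outreach Session starts 2:30pm → clear.
Budget Briefing: ends 2:30pm at or before Outreach Session starts 2:30pm → clear.
Onboarding Sync: ends 2:30pm at or before Outreach Session starts 2:30pm → clear.
Design Demo: starts 3:00pm before Outreach Session ends 4:00pm, and ends 4:00pm after Outreach Session starts 2:30pm → overlap.
Design Check-in: starts 3:00pm before Outreach Session ends 4:00pm, and ends 5:30pm after Outreach Session starts 2:30pm → overlap.
Compliance Interview: starts 6:00pm at or after Outreach Session ends 4:00pm → clear.
Outreach Session overlaps Design Demo, Design Check-in.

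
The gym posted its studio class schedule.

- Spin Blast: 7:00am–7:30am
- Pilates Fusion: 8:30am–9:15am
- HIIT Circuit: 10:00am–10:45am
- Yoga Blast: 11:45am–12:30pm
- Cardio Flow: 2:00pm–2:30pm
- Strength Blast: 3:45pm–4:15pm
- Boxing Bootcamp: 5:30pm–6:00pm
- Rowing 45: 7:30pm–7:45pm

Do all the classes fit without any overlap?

Yes

Sorted by start: Spin Blast, Pilates Fusion, HIIT Circuit, Yoga Blast, Cardio Flow, Strength Blast, Boxing Bootcamp, Rowing 45.
Pilates Fusion starts after Spin Blast ends, so nothing later overlaps Spin Blast either.
HIIT Circuit starts after Pilates Fusion ends, so nothing later overlaps Pilates Fusion either.
Yoga Blast starts after HIIT Circuit ends, so nothing later overlaps HIIT Circuit either.
Cardio Flow starts after Yoga Blast ends, so nothing later overlaps Yoga Blast either.
Strength Blast starts after Cardio Flow ends, so nothing later overlaps Cardio Flow either.
Boxing Bootcamp starts after Strength Blast ends, so nothing later overlaps Strength Blast either.
Rowing 45 starts after Boxing Bootcamp ends.
Every pair is clear; the schedule has no overlaps.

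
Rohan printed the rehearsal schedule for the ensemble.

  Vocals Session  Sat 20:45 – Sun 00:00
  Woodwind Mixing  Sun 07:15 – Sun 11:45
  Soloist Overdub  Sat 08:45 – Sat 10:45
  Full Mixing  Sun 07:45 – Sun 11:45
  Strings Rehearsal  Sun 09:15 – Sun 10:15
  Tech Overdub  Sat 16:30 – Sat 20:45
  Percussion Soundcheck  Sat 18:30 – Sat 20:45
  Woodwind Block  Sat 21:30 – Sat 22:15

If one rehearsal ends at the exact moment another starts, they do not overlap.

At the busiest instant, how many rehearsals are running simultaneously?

3

Sort all start/end points and keep a running count:
Sat 08:45 start Soloist Overdub → 1
Sat 10:45 end Soloist Overdub → 0
Sat 16:30 start Tech Overdub → 1
Sat 18:30 start Percussion Soundcheck → 2
Sat 20:45 end Percussion Soundcheck → 1
Sat 20:45 end Tech Overdub → 0
Sat 20:45 start Vocals Session → 1
Sat 21:30 start Woodwind Block → 2
Sat 22:15 end Woodwind Block → 1
Sun 00:00 end Vocals Session → 0
Sun 07:15 start Woodwind Mixing → 1
Sun 07:45 start Full Mixing → 2
Sun 09:15 start Strings Rehearsal → 3
Sun 10:15 end Strings Rehearsal → 2
Sun 11:45 end Full Mixing → 1
Sun 11:45 end Woodwind Mixing → 0
Peak is 3, at Sun 09:15 (Full Mixing, Strings Rehearsal, Woodwind Mixing).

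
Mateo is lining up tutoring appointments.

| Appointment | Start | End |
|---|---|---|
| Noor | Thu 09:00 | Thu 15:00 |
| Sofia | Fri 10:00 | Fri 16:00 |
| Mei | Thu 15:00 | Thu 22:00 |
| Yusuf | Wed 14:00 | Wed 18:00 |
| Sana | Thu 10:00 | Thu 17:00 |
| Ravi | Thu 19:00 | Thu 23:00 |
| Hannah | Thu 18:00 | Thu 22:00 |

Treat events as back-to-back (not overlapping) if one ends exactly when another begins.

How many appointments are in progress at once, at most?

3

Walk through starts and ends in time order (an end at T is processed before a start at T):
Wed 14:00 start Yusuf → 1
Wed 18:00 end Yusuf → 0
Thu 09:00 start Noor → 1
Thu 10:00 start Sana → 2
Thu 15:00 end Noor → 1
Thu 15:00 start Mei → 2
Thu 17:00 end Sana → 1
Thu 18:00 start Hannah → 2
Thu 19:00 start Ravi → 3
Thu 22:00 end Hannah → 2
Thu 22:00 end Mei → 1
Thu 23:00 end Ravi → 0
Fri 10:00 start Sofia → 1
Fri 16:00 end Sofia → 0
Peak is 3, at Thu 19:00 (Hannah, Mei, Ravi).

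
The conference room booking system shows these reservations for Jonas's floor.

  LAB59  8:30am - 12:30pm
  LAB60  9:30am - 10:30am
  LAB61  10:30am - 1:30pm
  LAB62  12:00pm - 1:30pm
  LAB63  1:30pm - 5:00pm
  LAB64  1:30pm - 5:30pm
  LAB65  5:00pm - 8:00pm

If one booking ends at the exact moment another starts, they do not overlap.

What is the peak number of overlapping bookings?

3

Walk through starts and ends in time order (an end at T is processed before a start at T):
8:30am start LAB59 → 1
9:30am start LAB60 → 2
10:30am end LAB60 → 1
10:30am start LAB61 → 2
12:00pm start LAB62 → 3
12:30pm end LAB59 → 2
1:30pm end LAB61 → 1
1:30pm end LAB62 → 0
1:30pm start LAB63 → 1
1:30pm start LAB64 → 2
5:00pm end LAB63 → 1
5:00pm start LAB65 → 2
5:30pm end LAB64 → 1
8:00pm end LAB65 → 0
Peak is 3, at 12:00pm (LAB59, LAB61, LAB62).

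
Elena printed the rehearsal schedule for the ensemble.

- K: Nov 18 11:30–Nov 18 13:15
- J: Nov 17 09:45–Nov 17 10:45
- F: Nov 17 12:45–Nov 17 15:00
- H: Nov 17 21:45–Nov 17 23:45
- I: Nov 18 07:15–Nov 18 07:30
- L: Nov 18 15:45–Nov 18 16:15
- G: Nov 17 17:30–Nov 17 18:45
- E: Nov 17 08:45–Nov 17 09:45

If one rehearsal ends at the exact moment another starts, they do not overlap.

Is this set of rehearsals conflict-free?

Yes

Sorted by start: E, J, F, G, H, I, K, L.
J starts exactly when E ends (back-to-back, no overlap), so nothing later overlaps E either.
F starts after J ends, so nothing later overlaps J either.
G starts after F ends, so nothing later overlaps F either.
H starts after G ends, so nothing later overlaps G either.
I starts after H ends, so nothing later overlaps H either.
K starts after I ends, so nothing later overlaps I either.
L starts after K ends.
Every pair is clear; the schedule has no overlaps.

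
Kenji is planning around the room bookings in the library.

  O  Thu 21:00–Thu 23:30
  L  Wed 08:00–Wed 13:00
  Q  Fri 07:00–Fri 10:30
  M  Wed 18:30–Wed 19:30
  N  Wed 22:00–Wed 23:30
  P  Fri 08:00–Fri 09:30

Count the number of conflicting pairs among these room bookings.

Sorted by start: L, M, N, O, Q, P.
M starts after L ends, so L has no further overlaps.
N starts after M ends, so M has no further overlaps.
O starts after N ends, so N has no further overlaps.
Q starts after O ends, so O has no further overlaps.
P starts before Q ends → Q and P overlap.
Overlapping pairs: P & Q — 1 in total.

1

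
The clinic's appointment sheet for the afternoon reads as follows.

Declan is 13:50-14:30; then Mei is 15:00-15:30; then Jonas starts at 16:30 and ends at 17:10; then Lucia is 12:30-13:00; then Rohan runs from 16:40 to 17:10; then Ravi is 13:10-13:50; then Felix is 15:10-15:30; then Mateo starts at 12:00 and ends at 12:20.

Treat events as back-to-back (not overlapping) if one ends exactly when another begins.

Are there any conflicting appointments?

Yes

Two intervals overlap when each starts before the other ends.
Sorted by start: Mateo, Lucia, Ravi, Declan, Mei, Felix, Jonas, Rohan.
Lucia starts after Mateo ends; Mateo is clear from here.
Ravi starts after Lucia ends; Lucia is clear from here.
Declan starts exactly when Ravi ends (back-to-back, no overlap); Ravi is clear from here.
Mei starts after Declan ends; Declan is clear from here.
Felix starts before Mei ends → Mei and Felix overlap.
That's a conflict, so the schedule is not conflict-free.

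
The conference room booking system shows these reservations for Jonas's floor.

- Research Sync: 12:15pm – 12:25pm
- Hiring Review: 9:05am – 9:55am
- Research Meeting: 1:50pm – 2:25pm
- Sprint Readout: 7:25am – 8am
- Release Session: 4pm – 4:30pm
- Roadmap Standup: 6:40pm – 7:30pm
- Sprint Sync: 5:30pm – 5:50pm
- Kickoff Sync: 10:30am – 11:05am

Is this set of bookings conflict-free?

Yes

Two intervals overlap when each starts before the other ends.
Sorted by start: Sprint Readout, Hiring Review, Kickoff Sync, Research Sync, Research Meeting, Release Session, Sprint Sync, Roadmap Standup.
Hiring Review starts after Sprint Readout ends, so nothing later overlaps Sprint Readout either.
Kickoff Sync starts after Hiring Review ends, so nothing later overlaps Hiring Review either.
Research Sync starts after Kickoff Sync ends, so nothing later overlaps Kickoff Sync either.
Research Meeting starts after Research Sync ends, so nothing later overlaps Research Sync either.
Release Session starts after Research Meeting ends, so nothing later overlaps Research Meeting either.
Sprint Sync starts after Release Session ends, so nothing later overlaps Release Session either.
Roadmap Standup starts after Sprint Sync ends.
Every pair is clear; the schedule has no overlaps.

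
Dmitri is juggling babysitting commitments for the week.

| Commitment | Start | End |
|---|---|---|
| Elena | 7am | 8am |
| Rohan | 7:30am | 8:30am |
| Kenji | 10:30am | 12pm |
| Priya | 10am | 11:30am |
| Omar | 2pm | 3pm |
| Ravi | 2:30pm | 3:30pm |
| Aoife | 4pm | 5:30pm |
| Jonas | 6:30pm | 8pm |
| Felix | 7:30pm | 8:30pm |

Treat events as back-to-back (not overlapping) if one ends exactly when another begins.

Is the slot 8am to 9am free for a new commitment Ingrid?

No — it overlaps Rohan

Elena: ends 8am at or before Ingrid starts 8am → clear.
Rohan: starts 7:30am before Ingrid ends 9am, and ends 8:30am after Ingrid starts 8am → overlap.
Priya: starts 10am at or after Ingrid ends 9am → clear.
Kenji: starts 10:30am at or after Ingrid ends 9am → clear.
Omar: starts 2pm at or after Ingrid ends 9am → clear.
Ravi: starts 2:30pm at or after Ingrid ends 9am → clear.
Aoife: starts 4pm at or after Ingrid ends 9am → clear.
Jonas: starts 6:30pm at or after Ingrid ends 9am → clear.
Felix: starts 7:30pm at or after Ingrid ends 9am → clear.
Ingrid overlaps Rohan.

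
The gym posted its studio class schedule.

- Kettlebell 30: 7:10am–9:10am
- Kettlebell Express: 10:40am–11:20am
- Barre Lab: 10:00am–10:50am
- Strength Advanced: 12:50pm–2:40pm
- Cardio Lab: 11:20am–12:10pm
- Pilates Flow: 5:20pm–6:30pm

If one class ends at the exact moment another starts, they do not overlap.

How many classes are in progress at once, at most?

Sort all start/end points and keep a running count:
7:10am start Kettlebell 30 → 1
9:10am end Kettlebell 30 → 0
10:00am start Barre Lab → 1
10:40am start Kettlebell Express → 2
10:50am end Barre Lab → 1
11:20am end Kettlebell Express → 0
11:20am start Cardio Lab → 1
12:10pm end Cardio Lab → 0
12:50pm start Strength Advanced → 1
2:40pm end Strength Advanced → 0
5:20pm start Pilates Flow → 1
6:30pm end Pilates Flow → 0
Peak is 2, at 10:40am (Barre Lab, Kettlebell Express).

2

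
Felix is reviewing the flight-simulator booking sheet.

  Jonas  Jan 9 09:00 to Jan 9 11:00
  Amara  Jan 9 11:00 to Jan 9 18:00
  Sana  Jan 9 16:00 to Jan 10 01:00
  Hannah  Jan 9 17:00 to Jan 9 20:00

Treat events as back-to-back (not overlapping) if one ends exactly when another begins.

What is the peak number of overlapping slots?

3

Sweep the timeline, counting +1 at each start and −1 at each end (ends before starts at a tie):
Jan 9 09:00 start Jonas → 1
Jan 9 11:00 end Jonas → 0
Jan 9 11:00 start Amara → 1
Jan 9 16:00 start Sana → 2
Jan 9 17:00 start Hannah → 3
Jan 9 18:00 end Amara → 2
Jan 9 20:00 end Hannah → 1
Jan 10 01:00 end Sana → 0
Peak is 3, at Jan 9 17:00 (Amara, Hannah, Sana).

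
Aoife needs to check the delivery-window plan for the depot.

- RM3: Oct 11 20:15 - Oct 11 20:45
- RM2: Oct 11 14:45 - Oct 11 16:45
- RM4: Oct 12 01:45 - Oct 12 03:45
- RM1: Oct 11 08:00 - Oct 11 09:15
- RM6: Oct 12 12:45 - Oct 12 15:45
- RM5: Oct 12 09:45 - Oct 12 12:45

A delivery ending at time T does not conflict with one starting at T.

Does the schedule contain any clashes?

Check each pair: they overlap iff neither finishes before the other starts.
Sorted by start: RM1, RM2, RM3, RM4, RM5, RM6.
RM2 starts after RM1 ends; RM1 is clear from here.
RM3 starts after RM2 ends; RM2 is clear from here.
RM4 starts after RM3 ends; RM3 is clear from here.
RM5 starts after RM4 ends; RM4 is clear from here.
RM6 starts exactly when RM5 ends (back-to-back, no overlap).
Every pair is clear; the schedule has no overlaps.

No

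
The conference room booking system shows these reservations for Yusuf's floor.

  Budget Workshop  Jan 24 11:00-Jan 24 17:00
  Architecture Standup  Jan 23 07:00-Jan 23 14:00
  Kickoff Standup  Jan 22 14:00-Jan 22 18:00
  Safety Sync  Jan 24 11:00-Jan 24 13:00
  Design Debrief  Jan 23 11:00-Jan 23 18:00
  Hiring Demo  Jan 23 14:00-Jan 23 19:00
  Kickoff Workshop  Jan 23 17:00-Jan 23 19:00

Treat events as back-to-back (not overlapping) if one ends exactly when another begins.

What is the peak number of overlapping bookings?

3

Sort all start/end points and keep a running count:
Jan 22 14:00 start Kickoff Standup → 1
Jan 22 18:00 end Kickoff Standup → 0
Jan 23 07:00 start Architecture Standup → 1
Jan 23 11:00 start Design Debrief → 2
Jan 23 14:00 end Architecture Standup → 1
Jan 23 14:00 start Hiring Demo → 2
Jan 23 17:00 start Kickoff Workshop → 3
Jan 23 18:00 end Design Debrief → 2
Jan 23 19:00 end Hiring Demo → 1
Jan 23 19:00 end Kickoff Workshop → 0
Jan 24 11:00 start Budget Workshop → 1
Jan 24 11:00 start Safety Sync → 2
Jan 24 13:00 end Safety Sync → 1
Jan 24 17:00 end Budget Workshop → 0
Peak is 3, at Jan 23 17:00 (Design Debrief, Hiring Demo, Kickoff Workshop).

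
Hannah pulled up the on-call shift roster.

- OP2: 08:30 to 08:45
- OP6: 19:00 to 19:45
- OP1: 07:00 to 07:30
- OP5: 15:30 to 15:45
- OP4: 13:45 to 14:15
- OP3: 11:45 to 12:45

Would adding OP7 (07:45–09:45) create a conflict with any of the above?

Yes — it overlaps OP2

OP1: ends 07:30 at or before OP7 starts 07:45 → clear.
OP2: starts 08:30 before OP7 ends 09:45, and ends 08:45 after OP7 starts 07:45 → overlap.
OP3: starts 11:45 at or after OP7 ends 09:45 → clear.
OP4: starts 13:45 at or after OP7 ends 09:45 → clear.
OP5: starts 15:30 at or after OP7 ends 09:45 → clear.
OP6: starts 19:00 at or after OP7 ends 09:45 → clear.
OP7 overlaps OP2.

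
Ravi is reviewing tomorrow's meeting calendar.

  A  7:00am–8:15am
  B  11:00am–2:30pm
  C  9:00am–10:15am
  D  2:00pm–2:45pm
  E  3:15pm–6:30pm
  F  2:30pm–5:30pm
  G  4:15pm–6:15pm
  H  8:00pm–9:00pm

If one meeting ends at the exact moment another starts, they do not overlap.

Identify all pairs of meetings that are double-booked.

B & D, D & F, E & F, E & G, F & G

Sorted by start: A, C, B, D, F, E, G, H.
C starts after A ends, so nothing later overlaps A either.
B starts after C ends, so nothing later overlaps C either.
D starts before B ends → B and D overlap.
F starts exactly when B ends (back-to-back, no overlap), so nothing later overlaps B either.
F starts before D ends → D and F overlap.
E starts after D ends, so nothing later overlaps D either.
E starts before F ends → F and E overlap.
G starts before F ends → F and G overlap.
H starts after F ends.
G starts before E ends → E and G overlap.
H starts after E ends.
H starts after G ends.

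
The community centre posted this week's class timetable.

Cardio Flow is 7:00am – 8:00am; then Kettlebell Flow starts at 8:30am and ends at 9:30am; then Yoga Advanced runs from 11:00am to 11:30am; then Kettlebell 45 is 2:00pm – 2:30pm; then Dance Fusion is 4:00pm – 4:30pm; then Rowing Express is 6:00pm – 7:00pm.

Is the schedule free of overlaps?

Yes

Check each pair: they overlap iff neither finishes before the other starts.
Sorted by start: Cardio Flow, Kettlebell Flow, Yoga Advanced, Kettlebell 45, Dance Fusion, Rowing Express.
Kettlebell Flow starts after Cardio Flow ends, so Cardio Flow has no further overlaps.
Yoga Advanced starts after Kettlebell Flow ends, so Kettlebell Flow has no further overlaps.
Kettlebell 45 starts after Yoga Advanced ends, so Yoga Advanced has no further overlaps.
Dance Fusion starts after Kettlebell 45 ends, so Kettlebell 45 has no further overlaps.
Rowing Express starts after Dance Fusion ends.
Every pair is clear; the schedule has no overlaps.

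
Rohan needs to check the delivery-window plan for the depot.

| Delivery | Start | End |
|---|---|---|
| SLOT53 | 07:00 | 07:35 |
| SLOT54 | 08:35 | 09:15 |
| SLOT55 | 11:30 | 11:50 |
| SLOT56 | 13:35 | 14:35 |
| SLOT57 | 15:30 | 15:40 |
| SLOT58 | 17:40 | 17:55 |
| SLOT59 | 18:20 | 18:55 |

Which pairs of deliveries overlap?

none

Two intervals overlap when each starts before the other ends.
Sorted by start: SLOT53, SLOT54, SLOT55, SLOT56, SLOT57, SLOT58, SLOT59.
SLOT54 starts after SLOT53 ends — done with SLOT53.
SLOT55 starts after SLOT54 ends — done with SLOT54.
SLOT56 starts after SLOT55 ends — done with SLOT55.
SLOT57 starts after SLOT56 ends — done with SLOT56.
SLOT58 starts after SLOT57 ends — done with SLOT57.
SLOT59 starts after SLOT58 ends.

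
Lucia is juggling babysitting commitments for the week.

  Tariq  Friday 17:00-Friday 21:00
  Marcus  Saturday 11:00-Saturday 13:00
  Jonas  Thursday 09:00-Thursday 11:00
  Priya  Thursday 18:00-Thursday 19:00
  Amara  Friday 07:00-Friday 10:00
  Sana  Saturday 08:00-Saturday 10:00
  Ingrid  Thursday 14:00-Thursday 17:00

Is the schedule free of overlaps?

Yes

Sorted by start: Jonas, Ingrid, Priya, Amara, Tariq, Sana, Marcus.
Ingrid starts after Jonas ends, so Jonas has no further overlaps.
Priya starts after Ingrid ends, so Ingrid has no further overlaps.
Amara starts after Priya ends, so Priya has no further overlaps.
Tariq starts after Amara ends, so Amara has no further overlaps.
Sana starts after Tariq ends, so Tariq has no further overlaps.
Marcus starts after Sana ends.
Every pair is clear; the schedule has no overlaps.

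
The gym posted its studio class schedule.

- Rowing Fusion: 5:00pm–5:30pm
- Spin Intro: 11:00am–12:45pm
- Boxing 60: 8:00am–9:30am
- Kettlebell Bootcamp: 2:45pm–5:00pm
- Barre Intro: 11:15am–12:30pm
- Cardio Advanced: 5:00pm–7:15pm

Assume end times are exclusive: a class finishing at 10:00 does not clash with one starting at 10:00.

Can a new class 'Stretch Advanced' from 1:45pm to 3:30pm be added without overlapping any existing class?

Boxing 60: ends 9:30am at or before Stretch Advanced starts 1:45pm → clear.
Spin Intro: ends 12:45pm at or before Stretch Advanced starts 1:45pm → clear.
Barre Intro: ends 12:30pm at or before Stretch Advanced starts 1:45pm → clear.
Kettlebell Bootcamp: starts 2:45pm before Stretch Advanced ends 3:30pm, and ends 5:00pm after Stretch Advanced starts 1:45pm → overlap.
Cardio Advanced: starts 5:00pm at or after Stretch Advanced ends 3:30pm → clear.
Rowing Fusion: starts 5:00pm at or after Stretch Advanced ends 3:30pm → clear.
Stretch Advanced overlaps Kettlebell Bootcamp.

No — it overlaps Kettlebell Bootcamp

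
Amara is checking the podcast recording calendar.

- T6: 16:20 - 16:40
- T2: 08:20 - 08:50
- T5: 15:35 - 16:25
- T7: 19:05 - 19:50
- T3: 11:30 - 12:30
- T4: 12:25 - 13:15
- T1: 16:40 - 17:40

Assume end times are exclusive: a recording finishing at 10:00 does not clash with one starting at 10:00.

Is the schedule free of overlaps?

Two intervals overlap when each starts before the other ends.
Sorted by start: T2, T3, T4, T5, T6, T1, T7.
T3 starts after T2 ends — done with T2.
T4 starts before T3 ends → T3 and T4 overlap.
That's a conflict, so the schedule is not conflict-free.

No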